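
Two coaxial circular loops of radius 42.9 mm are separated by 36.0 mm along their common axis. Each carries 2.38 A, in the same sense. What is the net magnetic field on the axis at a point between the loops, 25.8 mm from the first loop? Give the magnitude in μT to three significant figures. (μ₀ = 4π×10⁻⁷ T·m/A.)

Each loop contributes B = μ₀IR²/[2(R²+z²)^(3/2)] on the axis, with z measured from that loop.
Loop 1 (z = 0.0258 m): B₁ = 2.19×10⁻⁵ T. Loop 2 (z = 0.0102 m): B₂ = 3.21×10⁻⁵ T.
The fields add: B = B₁ + B₂ = 5.40×10⁻⁵ T.

B ≈ 54.0 μT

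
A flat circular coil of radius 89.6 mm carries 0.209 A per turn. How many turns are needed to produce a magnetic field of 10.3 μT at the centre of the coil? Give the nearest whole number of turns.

For an N-turn coil, B = Nμ₀I/(2R). A single turn gives B₁ = 1.47×10⁻⁶ T with R = 0.0896 m.
N = B/B₁ = 1.03×10⁻⁵ / 1.47×10⁻⁶ = 7.03.

N = 7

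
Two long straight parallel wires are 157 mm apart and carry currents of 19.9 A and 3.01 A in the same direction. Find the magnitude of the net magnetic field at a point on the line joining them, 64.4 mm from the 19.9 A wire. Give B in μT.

B ≈ 55.3 μT

Each long wire gives B = μ₀I/(2πd). Distances are d₁ = 0.0644 m and d₂ = 0.0926 m.
B₁ = 6.18×10⁻⁵ T, B₂ = 6.50×10⁻⁶ T.
Between parallel currents the two contributions point in opposite directions, so they subtract. B = |B₁ − B₂| = |6.18×10⁻⁵ − 6.50×10⁻⁶| = 5.53×10⁻⁵ T.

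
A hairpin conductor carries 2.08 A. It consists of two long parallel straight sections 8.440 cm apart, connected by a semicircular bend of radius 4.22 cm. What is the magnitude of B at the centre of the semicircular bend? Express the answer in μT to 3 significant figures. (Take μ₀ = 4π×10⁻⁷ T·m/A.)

The semicircular arc contributes B_arc = μ₀I·π/(4πR) = μ₀I/(4R) = 1.55×10⁻⁵ T.
Each semi-infinite lead is at perpendicular distance R = 0.0422 m from the centre, with the perpendicular foot at its near end, so it contributes μ₀I/(4πR); both point the same way, together 9.86×10⁻⁶ T.
Arc and leads all point the same direction: B = 1.55×10⁻⁵ + 9.86×10⁻⁶ = 2.53×10⁻⁵ T.

B ≈ 25.3 μT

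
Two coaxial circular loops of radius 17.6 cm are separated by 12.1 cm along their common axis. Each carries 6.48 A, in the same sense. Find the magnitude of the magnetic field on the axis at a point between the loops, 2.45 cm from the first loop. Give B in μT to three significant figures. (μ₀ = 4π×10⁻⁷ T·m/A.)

Each loop contributes B = μ₀IR²/[2(R²+z²)^(3/2)] on the axis, with z measured from that loop.
Loop 1 (z = 0.0245 m): B₁ = 2.25×10⁻⁵ T. Loop 2 (z = 0.0965 m): B₂ = 1.56×10⁻⁵ T.
The fields add: B = B₁ + B₂ = 3.81×10⁻⁵ T.

B ≈ 38.1 μT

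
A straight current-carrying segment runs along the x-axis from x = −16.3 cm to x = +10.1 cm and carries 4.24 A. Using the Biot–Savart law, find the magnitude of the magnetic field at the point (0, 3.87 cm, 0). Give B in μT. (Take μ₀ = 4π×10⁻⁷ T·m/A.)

For a finite straight segment, B = (μ₀I/4πd)(sinθ₁ + sinθ₂), where θ₁, θ₂ are the angles from the perpendicular to each end.
The perpendicular distance is d = 0.0387 m; the end-offsets along the wire are a = 0.163 m and b = 0.101 m.
sinθ₁ = 0.163/√(0.163²+0.0387²) = 0.9730; sinθ₂ = 0.101/√(0.101²+0.0387²) = 0.9338.
B = (4π×10⁻⁷ × 4.24) / (4π × 0.0387) × (0.9730 + 0.9338) = 2.09×10⁻⁵ T.

B ≈ 20.9 μT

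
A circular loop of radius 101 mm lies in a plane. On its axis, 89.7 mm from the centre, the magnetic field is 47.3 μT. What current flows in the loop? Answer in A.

On the axis of a loop, B = μ₀IR²/[2(R²+z²)^(3/2)], so I = 2B(R²+z²)^(3/2)/(μ₀R²).
R² + z² = 0.0102 + 0.008046 = 0.01825 m²; raised to 3/2 gives 2.46×10⁻³ m³.
I = 2 × 4.73×10⁻⁵ × 2.46×10⁻³ / (1.26×10⁻⁶ × 0.0102) = 18.2 A.

I ≈ 18.2 A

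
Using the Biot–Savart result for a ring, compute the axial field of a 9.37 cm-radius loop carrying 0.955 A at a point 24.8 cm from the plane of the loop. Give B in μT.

B ≈ 0.283 μT

On the axis of a circular loop, B = μ₀IR² / [2(R²+z²)^(3/2)].
R² + z² = (0.0937)² + (0.248)² = 0.07028 m², and (R²+z²)^(3/2) = 1.86×10⁻² m³.
B = (4π×10⁻⁷ × 0.955 × 0.00878) / (2 × 1.86×10⁻²) = 2.83×10⁻⁷ T.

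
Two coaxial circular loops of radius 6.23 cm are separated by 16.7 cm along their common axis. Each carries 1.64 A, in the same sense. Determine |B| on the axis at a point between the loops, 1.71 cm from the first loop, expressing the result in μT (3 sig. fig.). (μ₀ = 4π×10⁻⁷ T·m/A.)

B ≈ 15.8 μT

Each loop contributes B = μ₀IR²/[2(R²+z²)^(3/2)] on the axis, with z measured from that loop.
Loop 1 (z = 0.0171 m): B₁ = 1.48×10⁻⁵ T. Loop 2 (z = 0.1499 m): B₂ = 9.35×10⁻⁷ T.
The fields add: B = B₁ + B₂ = 1.58×10⁻⁵ T.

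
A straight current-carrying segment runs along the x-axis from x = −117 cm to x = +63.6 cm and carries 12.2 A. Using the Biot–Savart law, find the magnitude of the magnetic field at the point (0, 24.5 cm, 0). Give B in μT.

For a finite straight segment, B = (μ₀I/4πd)(sinθ₁ + sinθ₂), where θ₁, θ₂ are the angles from the perpendicular to each end.
The perpendicular distance is d = 0.245 m; the end-offsets along the wire are a = 1.17 m and b = 0.636 m.
sinθ₁ = 1.17/√(1.17²+0.245²) = 0.9788; sinθ₂ = 0.636/√(0.636²+0.245²) = 0.9332.
B = (4π×10⁻⁷ × 12.2) / (4π × 0.245) × (0.9788 + 0.9332) = 9.52×10⁻⁶ T.

B ≈ 9.52 μT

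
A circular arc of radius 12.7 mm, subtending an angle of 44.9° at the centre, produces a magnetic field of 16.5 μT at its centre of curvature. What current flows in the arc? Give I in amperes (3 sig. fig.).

For a circular arc, B = μ₀Iφ/(4πR) with φ in radians; here φ = 0.7837 rad.
So I = 4πRB/(μ₀φ) = 4π × 0.0127 × 1.65×10⁻⁵ / (4π×10⁻⁷ × 0.7837) = 2.67 A.

I ≈ 2.67 A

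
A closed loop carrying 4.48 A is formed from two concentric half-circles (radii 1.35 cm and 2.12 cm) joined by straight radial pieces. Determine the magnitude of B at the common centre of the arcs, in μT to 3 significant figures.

B ≈ 37.9 μT

The radial connectors point toward the centre, so dl × r̂ = 0 and they contribute nothing.
Each semicircle gives μ₀I/(4R): inner arc 1.04×10⁻⁴ T, outer arc 6.64×10⁻⁵ T.
The two arcs carry current in opposite angular senses, so their fields oppose: B = |1.04×10⁻⁴ − 6.64×10⁻⁵| = 3.79×10⁻⁵ T.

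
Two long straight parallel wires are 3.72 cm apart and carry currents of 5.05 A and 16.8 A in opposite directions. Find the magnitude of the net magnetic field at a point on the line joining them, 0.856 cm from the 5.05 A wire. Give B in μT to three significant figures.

Each long wire gives B = μ₀I/(2πd). Distances are d₁ = 0.00856 m and d₂ = 0.02864 m.
B₁ = 1.18×10⁻⁴ T, B₂ = 1.17×10⁻⁴ T.
Between antiparallel currents both contributions point the same way, so they add. B = B₁ + B₂ = 1.18×10⁻⁴ + 1.17×10⁻⁴ = 2.35×10⁻⁴ T.

B ≈ 235 μT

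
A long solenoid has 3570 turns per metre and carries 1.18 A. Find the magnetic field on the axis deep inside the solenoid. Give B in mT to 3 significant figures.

B ≈ 5.29 mT

Inside a long solenoid, B = μ₀nI with n = 3570 turns/m.
B = 4π×10⁻⁷ × 3570 × 1.18 = 5.29×10⁻³ T.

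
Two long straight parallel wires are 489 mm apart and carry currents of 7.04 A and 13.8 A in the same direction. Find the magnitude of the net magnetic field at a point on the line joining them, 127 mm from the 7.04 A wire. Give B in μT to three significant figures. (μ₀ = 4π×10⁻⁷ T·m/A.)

B ≈ 3.46 μT

Each long wire gives B = μ₀I/(2πd). Distances are d₁ = 0.127 m and d₂ = 0.362 m.
B₁ = 1.11×10⁻⁵ T, B₂ = 7.62×10⁻⁶ T.
Between parallel currents the two contributions point in opposite directions, so they subtract. B = |B₁ − B₂| = |1.11×10⁻⁵ − 7.62×10⁻⁶| = 3.46×10⁻⁶ T.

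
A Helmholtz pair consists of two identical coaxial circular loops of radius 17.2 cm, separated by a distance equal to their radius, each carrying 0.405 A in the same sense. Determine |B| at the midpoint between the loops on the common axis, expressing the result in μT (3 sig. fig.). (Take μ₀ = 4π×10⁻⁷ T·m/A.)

B ≈ 2.12 μT

Each loop contributes B = μ₀IR²/[2(R²+z²)^(3/2)] on the axis, with z measured from that loop.
Loop 1 (z = 0.086 m): B₁ = 1.06×10⁻⁶ T. Loop 2 (z = 0.086 m): B₂ = 1.06×10⁻⁶ T.
The fields add: B = B₁ + B₂ = 2.12×10⁻⁶ T.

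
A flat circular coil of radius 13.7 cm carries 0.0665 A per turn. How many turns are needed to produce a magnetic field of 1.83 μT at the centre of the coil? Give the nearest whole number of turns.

N = 6

For an N-turn coil, B = Nμ₀I/(2R). A single turn gives B₁ = 3.05×10⁻⁷ T with R = 0.137 m.
N = B/B₁ = 1.83×10⁻⁶ / 3.05×10⁻⁷ = 6.00.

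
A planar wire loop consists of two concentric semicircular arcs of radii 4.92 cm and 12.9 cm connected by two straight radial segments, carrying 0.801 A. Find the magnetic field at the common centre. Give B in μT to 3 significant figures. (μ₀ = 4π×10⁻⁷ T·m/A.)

B ≈ 3.16 μT

The radial connectors point toward the centre, so dl × r̂ = 0 and they contribute nothing.
Each semicircle gives μ₀I/(4R): inner arc 5.11×10⁻⁶ T, outer arc 1.95×10⁻⁶ T.
The two arcs carry current in opposite angular senses, so their fields oppose: B = |5.11×10⁻⁶ − 1.95×10⁻⁶| = 3.16×10⁻⁶ T.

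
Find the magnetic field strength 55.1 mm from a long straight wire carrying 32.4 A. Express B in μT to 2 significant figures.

For an infinitely long straight wire, B = μ₀I/(2πd).
B = (4π×10⁻⁷ × 32.4) / (2π × 0.0551) = 1.18×10⁻⁴ T.

B ≈ 120 μT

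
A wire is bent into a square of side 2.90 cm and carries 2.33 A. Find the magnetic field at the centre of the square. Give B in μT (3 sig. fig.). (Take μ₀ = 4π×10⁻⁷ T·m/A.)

B ≈ 90.9 μT

Each side is a finite straight segment at perpendicular distance d = a/(2 tan(π/4)) = 0.0145 m from the centre, with end-angles ±π/4.
One side contributes B₁ = (μ₀I/4πd)·2 sin(π/4) = 2.27×10⁻⁵ T.
All 4 sides add in the same direction: B = 4 × 2.27×10⁻⁵ = 9.09×10⁻⁵ T.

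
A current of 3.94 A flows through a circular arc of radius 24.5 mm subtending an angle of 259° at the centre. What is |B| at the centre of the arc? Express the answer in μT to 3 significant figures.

B ≈ 72.7 μT

The Biot–Savart field of a circular arc at its centre is B = μ₀Iφ/(4πR), with φ = 4.52 rad.
B = (4π×10⁻⁷ × 3.94 × 4.52) / (4π × 0.0245) = 7.27×10⁻⁵ T.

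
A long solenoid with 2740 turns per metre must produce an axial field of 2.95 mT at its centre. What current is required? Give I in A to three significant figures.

I ≈ 0.857 A

Inside a long solenoid B = μ₀nI with n = 2740 m⁻¹, so I = B/(μ₀n).
I = 2.95×10⁻³ / (4π×10⁻⁷ × 2740) = 0.857 A.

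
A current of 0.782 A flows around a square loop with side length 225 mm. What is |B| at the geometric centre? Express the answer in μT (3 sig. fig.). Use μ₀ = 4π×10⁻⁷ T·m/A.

B ≈ 3.93 μT

Each side is a finite straight segment at perpendicular distance d = a/(2 tan(π/4)) = 0.1125 m from the centre, with end-angles ±π/4.
One side contributes B₁ = (μ₀I/4πd)·2 sin(π/4) = 9.83×10⁻⁷ T.
All 4 sides add in the same direction: B = 4 × 9.83×10⁻⁷ = 3.93×10⁻⁶ T.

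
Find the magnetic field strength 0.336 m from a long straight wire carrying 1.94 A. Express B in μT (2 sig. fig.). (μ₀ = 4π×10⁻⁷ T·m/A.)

For an infinitely long straight wire, B = μ₀I/(2πd).
B = (4π×10⁻⁷ × 1.94) / (2π × 0.336) = 1.15×10⁻⁶ T.

B ≈ 1.2 μT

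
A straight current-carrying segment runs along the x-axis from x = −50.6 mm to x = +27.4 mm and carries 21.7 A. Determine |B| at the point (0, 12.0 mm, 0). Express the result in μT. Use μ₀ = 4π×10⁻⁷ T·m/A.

For a finite straight segment, B = (μ₀I/4πd)(sinθ₁ + sinθ₂), where θ₁, θ₂ are the angles from the perpendicular to each end.
The perpendicular distance is d = 0.012 m; the end-offsets along the wire are a = 0.0506 m and b = 0.0274 m.
sinθ₁ = 0.0506/√(0.0506²+0.012²) = 0.9730; sinθ₂ = 0.0274/√(0.0274²+0.012²) = 0.9160.
B = (4π×10⁻⁷ × 21.7) / (4π × 0.012) × (0.9730 + 0.9160) = 3.42×10⁻⁴ T.

B ≈ 342 μT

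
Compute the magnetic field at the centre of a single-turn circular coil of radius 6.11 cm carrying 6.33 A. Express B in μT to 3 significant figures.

At the centre of a circular loop the Biot–Savart law gives B = μ₀I/(2R).
B = (4π×10⁻⁷ × 6.33) / (2 × 0.0611) = 6.51×10⁻⁵ T.

B ≈ 65.1 μT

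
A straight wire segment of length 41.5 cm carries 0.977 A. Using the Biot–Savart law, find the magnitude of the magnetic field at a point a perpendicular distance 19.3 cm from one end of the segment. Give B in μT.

For a finite straight segment, B = (μ₀I/4πd)(sinθ₁ + sinθ₂), where θ₁, θ₂ are the angles from the perpendicular to each end.
The perpendicular foot is at one end, so the two end-offsets along the wire are 0 and L = 0.415 m.
sinθ₁ = 0/√(0²+0.193²) = 0.0000; sinθ₂ = 0.415/√(0.415²+0.193²) = 0.9067.
B = (4π×10⁻⁷ × 0.977) / (4π × 0.193) × (0.0000 + 0.9067) = 4.59×10⁻⁷ T.

B ≈ 0.459 μT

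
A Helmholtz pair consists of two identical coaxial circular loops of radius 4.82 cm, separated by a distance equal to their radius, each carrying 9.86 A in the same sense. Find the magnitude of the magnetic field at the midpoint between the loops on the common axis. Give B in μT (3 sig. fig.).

Each loop contributes B = μ₀IR²/[2(R²+z²)^(3/2)] on the axis, with z measured from that loop.
Loop 1 (z = 0.0241 m): B₁ = 9.20×10⁻⁵ T. Loop 2 (z = 0.0241 m): B₂ = 9.20×10⁻⁵ T.
The fields add: B = B₁ + B₂ = 1.84×10⁻⁴ T.

B ≈ 184 μT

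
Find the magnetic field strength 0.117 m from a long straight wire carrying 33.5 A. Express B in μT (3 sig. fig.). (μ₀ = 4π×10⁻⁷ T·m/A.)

For an infinitely long straight wire, B = μ₀I/(2πd).
B = (4π×10⁻⁷ × 33.5) / (2π × 0.117) = 5.73×10⁻⁵ T.

B ≈ 57.3 μT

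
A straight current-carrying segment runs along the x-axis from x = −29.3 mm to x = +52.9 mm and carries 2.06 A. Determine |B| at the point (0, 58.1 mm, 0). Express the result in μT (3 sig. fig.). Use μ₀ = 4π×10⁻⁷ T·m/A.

For a finite straight segment, B = (μ₀I/4πd)(sinθ₁ + sinθ₂), where θ₁, θ₂ are the angles from the perpendicular to each end.
The perpendicular distance is d = 0.0581 m; the end-offsets along the wire are a = 0.0293 m and b = 0.0529 m.
sinθ₁ = 0.0293/√(0.0293²+0.0581²) = 0.4503; sinθ₂ = 0.0529/√(0.0529²+0.0581²) = 0.6732.
B = (4π×10⁻⁷ × 2.06) / (4π × 0.0581) × (0.4503 + 0.6732) = 3.98×10⁻⁶ T.

B ≈ 3.98 μT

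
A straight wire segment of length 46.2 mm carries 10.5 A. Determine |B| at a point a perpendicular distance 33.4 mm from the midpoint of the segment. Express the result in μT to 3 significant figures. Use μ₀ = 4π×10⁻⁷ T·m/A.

For a finite straight segment, B = (μ₀I/4πd)(sinθ₁ + sinθ₂), where θ₁, θ₂ are the angles from the perpendicular to each end.
The perpendicular from the point meets the wire at its midpoint, so each end is L/2 = 0.0231 m away along the wire.
sinθ₁ = 0.0231/√(0.0231²+0.0334²) = 0.5688; sinθ₂ = 0.0231/√(0.0231²+0.0334²) = 0.5688.
B = (4π×10⁻⁷ × 10.5) / (4π × 0.0334) × (0.5688 + 0.5688) = 3.58×10⁻⁵ T.

B ≈ 35.8 μT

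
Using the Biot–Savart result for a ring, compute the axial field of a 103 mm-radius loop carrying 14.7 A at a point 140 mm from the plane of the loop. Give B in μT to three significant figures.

On the axis of a circular loop, B = μ₀IR² / [2(R²+z²)^(3/2)].
R² + z² = (0.103)² + (0.14)² = 0.03021 m², and (R²+z²)^(3/2) = 5.25×10⁻³ m³.
B = (4π×10⁻⁷ × 14.7 × 0.01061) / (2 × 5.25×10⁻³) = 1.87×10⁻⁵ T.

B ≈ 18.7 μT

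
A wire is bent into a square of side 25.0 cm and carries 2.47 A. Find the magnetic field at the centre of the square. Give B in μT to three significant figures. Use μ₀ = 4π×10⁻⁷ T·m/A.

B ≈ 11.2 μT

Each side is a finite straight segment at perpendicular distance d = a/(2 tan(π/4)) = 0.125 m from the centre, with end-angles ±π/4.
One side contributes B₁ = (μ₀I/4πd)·2 sin(π/4) = 2.79×10⁻⁶ T.
All 4 sides add in the same direction: B = 4 × 2.79×10⁻⁶ = 1.12×10⁻⁵ T.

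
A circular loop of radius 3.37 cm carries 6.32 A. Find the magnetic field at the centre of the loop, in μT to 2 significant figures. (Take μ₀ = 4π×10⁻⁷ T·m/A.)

B ≈ 120 μT

At the centre of a circular loop the Biot–Savart law gives B = μ₀I/(2R).
B = (4π×10⁻⁷ × 6.32) / (2 × 0.0337) = 1.18×10⁻⁴ T.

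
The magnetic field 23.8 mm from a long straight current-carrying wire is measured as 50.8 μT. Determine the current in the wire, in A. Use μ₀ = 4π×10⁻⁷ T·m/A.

For a long straight wire B = μ₀I/(2πd), so I = 2πdB/μ₀.
I = 2π × 0.0238 × 5.08×10⁻⁵ / (4π×10⁻⁷) = 6.05 A.

I ≈ 6.05 A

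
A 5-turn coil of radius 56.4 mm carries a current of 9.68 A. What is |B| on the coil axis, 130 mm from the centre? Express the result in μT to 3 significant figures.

B ≈ 34.0 μT

For an N-turn flat coil, B = Nμ₀IR²/[2(R²+z²)^(3/2)] with R = 0.0564 m, z = 0.13 m.
B = 5 × 6.80×10⁻⁶ T = 3.40×10⁻⁵ T.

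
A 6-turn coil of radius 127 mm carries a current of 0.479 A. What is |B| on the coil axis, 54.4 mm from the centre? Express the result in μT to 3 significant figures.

B ≈ 11.0 μT

For an N-turn flat coil, B = Nμ₀IR²/[2(R²+z²)^(3/2)] with R = 0.127 m, z = 0.0544 m.
B = 6 × 1.84×10⁻⁶ T = 1.10×10⁻⁵ T.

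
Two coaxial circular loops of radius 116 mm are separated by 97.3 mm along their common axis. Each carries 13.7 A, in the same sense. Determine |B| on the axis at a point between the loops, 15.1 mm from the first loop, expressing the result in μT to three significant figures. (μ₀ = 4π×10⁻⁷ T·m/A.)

Each loop contributes B = μ₀IR²/[2(R²+z²)^(3/2)] on the axis, with z measured from that loop.
Loop 1 (z = 0.0151 m): B₁ = 7.24×10⁻⁵ T. Loop 2 (z = 0.0822 m): B₂ = 4.03×10⁻⁵ T.
The fields add: B = B₁ + B₂ = 1.13×10⁻⁴ T.

B ≈ 113 μT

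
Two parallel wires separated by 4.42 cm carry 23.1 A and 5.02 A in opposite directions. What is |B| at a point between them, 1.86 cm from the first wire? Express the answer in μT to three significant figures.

Each long wire gives B = μ₀I/(2πd). Distances are d₁ = 0.0186 m and d₂ = 0.0256 m.
B₁ = 2.48×10⁻⁴ T, B₂ = 3.92×10⁻⁵ T.
Between antiparallel currents both contributions point the same way, so they add. B = B₁ + B₂ = 2.48×10⁻⁴ + 3.92×10⁻⁵ = 2.88×10⁻⁴ T.

B ≈ 288 μT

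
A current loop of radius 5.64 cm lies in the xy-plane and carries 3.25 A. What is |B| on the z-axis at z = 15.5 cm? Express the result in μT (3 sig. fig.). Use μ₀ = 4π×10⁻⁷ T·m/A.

B ≈ 1.45 μT

On the axis of a circular loop, B = μ₀IR² / [2(R²+z²)^(3/2)].
R² + z² = (0.0564)² + (0.155)² = 0.02721 m², and (R²+z²)^(3/2) = 4.49×10⁻³ m³.
B = (4π×10⁻⁷ × 3.25 × 0.003181) / (2 × 4.49×10⁻³) = 1.45×10⁻⁶ T.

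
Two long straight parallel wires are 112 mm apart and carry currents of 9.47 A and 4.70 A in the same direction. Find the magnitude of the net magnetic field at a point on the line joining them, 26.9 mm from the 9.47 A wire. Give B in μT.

B ≈ 59.4 μT

Each long wire gives B = μ₀I/(2πd). Distances are d₁ = 0.0269 m and d₂ = 0.0851 m.
B₁ = 7.04×10⁻⁵ T, B₂ = 1.10×10⁻⁵ T.
Between parallel currents the two contributions point in opposite directions, so they subtract. B = |B₁ − B₂| = |7.04×10⁻⁵ − 1.10×10⁻⁵| = 5.94×10⁻⁵ T.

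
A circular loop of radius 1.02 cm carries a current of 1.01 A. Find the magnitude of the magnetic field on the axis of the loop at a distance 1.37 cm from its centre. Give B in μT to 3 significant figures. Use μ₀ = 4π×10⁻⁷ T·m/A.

B ≈ 13.3 μT

On the axis of a circular loop, B = μ₀IR² / [2(R²+z²)^(3/2)].
R² + z² = (0.0102)² + (0.0137)² = 0.0002917 m², and (R²+z²)^(3/2) = 4.98×10⁻⁶ m³.
B = (4π×10⁻⁷ × 1.01 × 0.000104) / (2 × 4.98×10⁻⁶) = 1.33×10⁻⁵ T.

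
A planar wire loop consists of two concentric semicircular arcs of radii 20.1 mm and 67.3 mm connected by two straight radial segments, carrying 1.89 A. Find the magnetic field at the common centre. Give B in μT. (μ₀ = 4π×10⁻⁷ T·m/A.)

B ≈ 20.7 μT

The radial connectors point toward the centre, so dl × r̂ = 0 and they contribute nothing.
Each semicircle gives μ₀I/(4R): inner arc 2.95×10⁻⁵ T, outer arc 8.82×10⁻⁶ T.
The two arcs carry current in opposite angular senses, so their fields oppose: B = |2.95×10⁻⁵ − 8.82×10⁻⁶| = 2.07×10⁻⁵ T.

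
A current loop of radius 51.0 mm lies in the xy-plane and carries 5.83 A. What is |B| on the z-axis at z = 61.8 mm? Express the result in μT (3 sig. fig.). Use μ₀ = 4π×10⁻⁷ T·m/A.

B ≈ 18.5 μT

On the axis of a circular loop, B = μ₀IR² / [2(R²+z²)^(3/2)].
R² + z² = (0.051)² + (0.0618)² = 0.00642 m², and (R²+z²)^(3/2) = 5.14×10⁻⁴ m³.
B = (4π×10⁻⁷ × 5.83 × 0.002601) / (2 × 5.14×10⁻⁴) = 1.85×10⁻⁵ T.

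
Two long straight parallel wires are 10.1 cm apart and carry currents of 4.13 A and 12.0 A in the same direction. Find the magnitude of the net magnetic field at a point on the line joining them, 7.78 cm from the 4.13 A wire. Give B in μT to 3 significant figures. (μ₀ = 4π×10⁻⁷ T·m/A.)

Each long wire gives B = μ₀I/(2πd). Distances are d₁ = 0.0778 m and d₂ = 0.0232 m.
B₁ = 1.06×10⁻⁵ T, B₂ = 1.03×10⁻⁴ T.
Between parallel currents the two contributions point in opposite directions, so they subtract. B = |B₁ − B₂| = |1.06×10⁻⁵ − 1.03×10⁻⁴| = 9.28×10⁻⁵ T.

B ≈ 92.8 μT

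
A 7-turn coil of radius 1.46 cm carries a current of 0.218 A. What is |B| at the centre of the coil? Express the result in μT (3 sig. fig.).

B ≈ 65.7 μT

For an N-turn flat coil, B = Nμ₀I/(2R) with R = 0.0146 m.
B = 7 × 9.38×10⁻⁶ T = 6.57×10⁻⁵ T.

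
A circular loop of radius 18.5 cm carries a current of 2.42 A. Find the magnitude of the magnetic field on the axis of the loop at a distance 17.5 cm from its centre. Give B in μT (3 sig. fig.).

B ≈ 3.15 μT

On the axis of a circular loop, B = μ₀IR² / [2(R²+z²)^(3/2)].
R² + z² = (0.185)² + (0.175)² = 0.06485 m², and (R²+z²)^(3/2) = 1.65×10⁻² m³.
B = (4π×10⁻⁷ × 2.42 × 0.03422) / (2 × 1.65×10⁻²) = 3.15×10⁻⁶ T.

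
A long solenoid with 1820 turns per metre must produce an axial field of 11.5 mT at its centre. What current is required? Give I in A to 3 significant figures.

I ≈ 5.03 A

Inside a long solenoid B = μ₀nI with n = 1820 m⁻¹, so I = B/(μ₀n).
I = 1.15×10⁻² / (4π×10⁻⁷ × 1820) = 5.03 A.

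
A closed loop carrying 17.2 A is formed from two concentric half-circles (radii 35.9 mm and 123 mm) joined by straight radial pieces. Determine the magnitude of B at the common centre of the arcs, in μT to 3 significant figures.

The radial connectors point toward the centre, so dl × r̂ = 0 and they contribute nothing.
Each semicircle gives μ₀I/(4R): inner arc 1.51×10⁻⁴ T, outer arc 4.39×10⁻⁵ T.
The two arcs carry current in opposite angular senses, so their fields oppose: B = |1.51×10⁻⁴ − 4.39×10⁻⁵| = 1.07×10⁻⁴ T.

B ≈ 107 μT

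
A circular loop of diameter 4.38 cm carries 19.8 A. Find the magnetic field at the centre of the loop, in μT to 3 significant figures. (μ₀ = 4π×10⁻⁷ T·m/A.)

At the centre of a circular loop the Biot–Savart law gives B = μ₀I/(2R) (so R = 0.0219 m).
B = (4π×10⁻⁷ × 19.8) / (2 × 0.0219) = 5.68×10⁻⁴ T.

B ≈ 568 μT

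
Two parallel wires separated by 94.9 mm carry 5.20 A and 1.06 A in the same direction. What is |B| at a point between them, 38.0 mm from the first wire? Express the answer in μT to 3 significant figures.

Each long wire gives B = μ₀I/(2πd). Distances are d₁ = 0.038 m and d₂ = 0.0569 m.
B₁ = 2.74×10⁻⁵ T, B₂ = 3.73×10⁻⁶ T.
Between parallel currents the two contributions point in opposite directions, so they subtract. B = |B₁ − B₂| = |2.74×10⁻⁵ − 3.73×10⁻⁶| = 2.36×10⁻⁵ T.

B ≈ 23.6 μT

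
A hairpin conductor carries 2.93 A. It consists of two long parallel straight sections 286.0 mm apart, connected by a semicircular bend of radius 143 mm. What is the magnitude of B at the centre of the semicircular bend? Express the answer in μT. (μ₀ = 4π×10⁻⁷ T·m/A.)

The semicircular arc contributes B_arc = μ₀I·π/(4πR) = μ₀I/(4R) = 6.44×10⁻⁶ T.
Each semi-infinite lead is at perpendicular distance R = 0.143 m from the centre, with the perpendicular foot at its near end, so it contributes μ₀I/(4πR); both point the same way, together 4.10×10⁻⁶ T.
Arc and leads all point the same direction: B = 6.44×10⁻⁶ + 4.10×10⁻⁶ = 1.05×10⁻⁵ T.

B ≈ 10.5 μT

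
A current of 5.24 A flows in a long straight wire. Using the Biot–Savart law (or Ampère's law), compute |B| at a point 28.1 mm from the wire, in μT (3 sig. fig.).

For an infinitely long straight wire, B = μ₀I/(2πd).
B = (4π×10⁻⁷ × 5.24) / (2π × 0.0281) = 3.73×10⁻⁵ T.

B ≈ 37.3 μT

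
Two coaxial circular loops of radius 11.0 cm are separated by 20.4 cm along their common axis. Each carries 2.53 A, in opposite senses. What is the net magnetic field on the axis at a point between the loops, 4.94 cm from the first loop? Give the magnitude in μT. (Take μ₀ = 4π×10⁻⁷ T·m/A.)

B ≈ 8.15 μT

Each loop contributes B = μ₀IR²/[2(R²+z²)^(3/2)] on the axis, with z measured from that loop.
Loop 1 (z = 0.0494 m): B₁ = 1.10×10⁻⁵ T. Loop 2 (z = 0.1546 m): B₂ = 2.82×10⁻⁶ T.
The fields oppose: B = |B₁ − B₂| = 8.15×10⁻⁶ T.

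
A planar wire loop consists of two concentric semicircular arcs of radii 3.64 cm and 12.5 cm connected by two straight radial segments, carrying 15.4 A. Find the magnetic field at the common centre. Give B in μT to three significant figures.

The radial connectors point toward the centre, so dl × r̂ = 0 and they contribute nothing.
Each semicircle gives μ₀I/(4R): inner arc 1.33×10⁻⁴ T, outer arc 3.87×10⁻⁵ T.
The two arcs carry current in opposite angular senses, so their fields oppose: B = |1.33×10⁻⁴ − 3.87×10⁻⁵| = 9.42×10⁻⁵ T.

B ≈ 94.2 μT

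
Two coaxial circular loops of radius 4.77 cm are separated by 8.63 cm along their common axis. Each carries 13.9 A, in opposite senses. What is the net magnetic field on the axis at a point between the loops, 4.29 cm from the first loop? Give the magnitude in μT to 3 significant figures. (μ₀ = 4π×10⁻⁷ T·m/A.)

B ≈ 1.17 μT

Each loop contributes B = μ₀IR²/[2(R²+z²)^(3/2)] on the axis, with z measured from that loop.
Loop 1 (z = 0.0429 m): B₁ = 7.53×10⁻⁵ T. Loop 2 (z = 0.0434 m): B₂ = 7.41×10⁻⁵ T.
The fields oppose: B = |B₁ − B₂| = 1.17×10⁻⁶ T.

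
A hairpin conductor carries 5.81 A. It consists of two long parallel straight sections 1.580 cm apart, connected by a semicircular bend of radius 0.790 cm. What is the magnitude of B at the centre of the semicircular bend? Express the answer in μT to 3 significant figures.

The semicircular arc contributes B_arc = μ₀I·π/(4πR) = μ₀I/(4R) = 2.31×10⁻⁴ T.
Each semi-infinite lead is at perpendicular distance R = 0.0079 m from the centre, with the perpendicular foot at its near end, so it contributes μ₀I/(4πR); both point the same way, together 1.47×10⁻⁴ T.
Arc and leads all point the same direction: B = 2.31×10⁻⁴ + 1.47×10⁻⁴ = 3.78×10⁻⁴ T.

B ≈ 378 μT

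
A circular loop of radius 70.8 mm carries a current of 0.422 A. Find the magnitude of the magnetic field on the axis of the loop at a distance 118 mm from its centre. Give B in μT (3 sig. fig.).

On the axis of a circular loop, B = μ₀IR² / [2(R²+z²)^(3/2)].
R² + z² = (0.0708)² + (0.118)² = 0.01894 m², and (R²+z²)^(3/2) = 2.61×10⁻³ m³.
B = (4π×10⁻⁷ × 0.422 × 0.005013) / (2 × 2.61×10⁻³) = 5.10×10⁻⁷ T.

B ≈ 0.510 μT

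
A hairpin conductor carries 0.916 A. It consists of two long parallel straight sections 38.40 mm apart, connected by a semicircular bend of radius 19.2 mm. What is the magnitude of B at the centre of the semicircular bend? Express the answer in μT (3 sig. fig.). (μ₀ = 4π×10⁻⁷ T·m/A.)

The semicircular arc contributes B_arc = μ₀I·π/(4πR) = μ₀I/(4R) = 1.50×10⁻⁵ T.
Each semi-infinite lead is at perpendicular distance R = 0.0192 m from the centre, with the perpendicular foot at its near end, so it contributes μ₀I/(4πR); both point the same way, together 9.54×10⁻⁶ T.
Arc and leads all point the same direction: B = 1.50×10⁻⁵ + 9.54×10⁻⁶ = 2.45×10⁻⁵ T.

B ≈ 24.5 μT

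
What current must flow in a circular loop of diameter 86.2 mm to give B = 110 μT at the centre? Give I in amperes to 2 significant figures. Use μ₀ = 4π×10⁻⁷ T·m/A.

At the centre of a circular loop B = μ₀I/(2R), so I = 2RB/μ₀.
With R = 0.0431 m, I = 2 × 0.0431 × 1.10×10⁻⁴ / (4π×10⁻⁷) = 7.55 A.

I ≈ 7.5 A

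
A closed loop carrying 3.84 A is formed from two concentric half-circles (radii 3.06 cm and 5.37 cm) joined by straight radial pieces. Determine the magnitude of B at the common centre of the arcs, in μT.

B ≈ 17.0 μT

The radial connectors point toward the centre, so dl × r̂ = 0 and they contribute nothing.
Each semicircle gives μ₀I/(4R): inner arc 3.94×10⁻⁵ T, outer arc 2.25×10⁻⁵ T.
The two arcs carry current in opposite angular senses, so their fields oppose: B = |3.94×10⁻⁵ − 2.25×10⁻⁵| = 1.70×10⁻⁵ T.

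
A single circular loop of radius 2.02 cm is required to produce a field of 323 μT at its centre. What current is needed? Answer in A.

I ≈ 10.4 A

At the centre of a circular loop B = μ₀I/(2R), so I = 2RB/μ₀.
With R = 0.0202 m, I = 2 × 0.0202 × 3.23×10⁻⁴ / (4π×10⁻⁷) = 10.4 A.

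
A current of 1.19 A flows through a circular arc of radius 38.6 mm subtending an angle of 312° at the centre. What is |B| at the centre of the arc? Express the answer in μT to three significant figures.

The Biot–Savart field of a circular arc at its centre is B = μ₀Iφ/(4πR), with φ = 5.445 rad.
B = (4π×10⁻⁷ × 1.19 × 5.445) / (4π × 0.0386) = 1.68×10⁻⁵ T.

B ≈ 16.8 μT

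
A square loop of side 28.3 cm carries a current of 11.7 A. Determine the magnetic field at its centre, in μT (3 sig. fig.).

B ≈ 46.8 μT

Each side is a finite straight segment at perpendicular distance d = a/(2 tan(π/4)) = 0.1415 m from the centre, with end-angles ±π/4.
One side contributes B₁ = (μ₀I/4πd)·2 sin(π/4) = 1.17×10⁻⁵ T.
All 4 sides add in the same direction: B = 4 × 1.17×10⁻⁵ = 4.68×10⁻⁵ T.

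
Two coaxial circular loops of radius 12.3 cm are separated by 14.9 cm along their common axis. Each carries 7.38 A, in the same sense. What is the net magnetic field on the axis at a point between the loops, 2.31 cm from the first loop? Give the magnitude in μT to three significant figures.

Each loop contributes B = μ₀IR²/[2(R²+z²)^(3/2)] on the axis, with z measured from that loop.
Loop 1 (z = 0.0231 m): B₁ = 3.58×10⁻⁵ T. Loop 2 (z = 0.1259 m): B₂ = 1.29×10⁻⁵ T.
The fields add: B = B₁ + B₂ = 4.87×10⁻⁵ T.

B ≈ 48.7 μT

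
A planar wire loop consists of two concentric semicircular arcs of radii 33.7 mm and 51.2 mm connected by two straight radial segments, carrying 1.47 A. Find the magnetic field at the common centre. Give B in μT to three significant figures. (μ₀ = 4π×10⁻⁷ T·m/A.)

B ≈ 4.68 μT

The radial connectors point toward the centre, so dl × r̂ = 0 and they contribute nothing.
Each semicircle gives μ₀I/(4R): inner arc 1.37×10⁻⁵ T, outer arc 9.02×10⁻⁶ T.
The two arcs carry current in opposite angular senses, so their fields oppose: B = |1.37×10⁻⁵ − 9.02×10⁻⁶| = 4.68×10⁻⁶ T.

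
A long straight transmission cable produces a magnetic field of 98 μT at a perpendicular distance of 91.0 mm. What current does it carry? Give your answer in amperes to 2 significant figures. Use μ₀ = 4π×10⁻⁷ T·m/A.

For a long straight wire B = μ₀I/(2πd), so I = 2πdB/μ₀.
I = 2π × 0.091 × 9.80×10⁻⁵ / (4π×10⁻⁷) = 44.6 A.

I ≈ 45 A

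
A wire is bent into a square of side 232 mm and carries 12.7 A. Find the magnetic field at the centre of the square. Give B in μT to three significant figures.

Each side is a finite straight segment at perpendicular distance d = a/(2 tan(π/4)) = 0.116 m from the centre, with end-angles ±π/4.
One side contributes B₁ = (μ₀I/4πd)·2 sin(π/4) = 1.55×10⁻⁵ T.
All 4 sides add in the same direction: B = 4 × 1.55×10⁻⁵ = 6.19×10⁻⁵ T.

B ≈ 61.9 μT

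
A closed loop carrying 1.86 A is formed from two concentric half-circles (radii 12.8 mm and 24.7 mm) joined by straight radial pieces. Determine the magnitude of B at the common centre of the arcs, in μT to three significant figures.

The radial connectors point toward the centre, so dl × r̂ = 0 and they contribute nothing.
Each semicircle gives μ₀I/(4R): inner arc 4.57×10⁻⁵ T, outer arc 2.37×10⁻⁵ T.
The two arcs carry current in opposite angular senses, so their fields oppose: B = |4.57×10⁻⁵ − 2.37×10⁻⁵| = 2.20×10⁻⁵ T.

B ≈ 22.0 μT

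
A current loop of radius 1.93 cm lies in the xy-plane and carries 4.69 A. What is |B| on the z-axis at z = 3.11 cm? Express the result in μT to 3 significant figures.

On the axis of a circular loop, B = μ₀IR² / [2(R²+z²)^(3/2)].
R² + z² = (0.0193)² + (0.0311)² = 0.00134 m², and (R²+z²)^(3/2) = 4.90×10⁻⁵ m³.
B = (4π×10⁻⁷ × 4.69 × 0.0003725) / (2 × 4.90×10⁻⁵) = 2.24×10⁻⁵ T.

B ≈ 22.4 μT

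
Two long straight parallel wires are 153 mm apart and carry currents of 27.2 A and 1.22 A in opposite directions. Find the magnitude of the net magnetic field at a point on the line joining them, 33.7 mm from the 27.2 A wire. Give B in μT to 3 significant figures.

B ≈ 163 μT

Each long wire gives B = μ₀I/(2πd). Distances are d₁ = 0.0337 m and d₂ = 0.1193 m.
B₁ = 1.61×10⁻⁴ T, B₂ = 2.05×10⁻⁶ T.
Between antiparallel currents both contributions point the same way, so they add. B = B₁ + B₂ = 1.61×10⁻⁴ + 2.05×10⁻⁶ = 1.63×10⁻⁴ T.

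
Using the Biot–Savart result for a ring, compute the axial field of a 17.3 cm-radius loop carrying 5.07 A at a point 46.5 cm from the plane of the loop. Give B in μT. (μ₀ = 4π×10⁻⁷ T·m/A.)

On the axis of a circular loop, B = μ₀IR² / [2(R²+z²)^(3/2)].
R² + z² = (0.173)² + (0.465)² = 0.2462 m², and (R²+z²)^(3/2) = 0.122 m³.
B = (4π×10⁻⁷ × 5.07 × 0.02993) / (2 × 0.122) = 7.81×10⁻⁷ T.

B ≈ 0.781 μT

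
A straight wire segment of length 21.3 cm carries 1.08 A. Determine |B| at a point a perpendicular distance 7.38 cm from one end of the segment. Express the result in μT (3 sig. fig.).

B ≈ 1.38 μT

For a finite straight segment, B = (μ₀I/4πd)(sinθ₁ + sinθ₂), where θ₁, θ₂ are the angles from the perpendicular to each end.
The perpendicular foot is at one end, so the two end-offsets along the wire are 0 and L = 0.213 m.
sinθ₁ = 0/√(0²+0.0738²) = 0.0000; sinθ₂ = 0.213/√(0.213²+0.0738²) = 0.9449.
B = (4π×10⁻⁷ × 1.08) / (4π × 0.0738) × (0.0000 + 0.9449) = 1.38×10⁻⁶ T.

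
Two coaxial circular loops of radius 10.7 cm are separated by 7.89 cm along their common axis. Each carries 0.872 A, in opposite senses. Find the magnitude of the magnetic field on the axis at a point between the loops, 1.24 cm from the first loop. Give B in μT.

Each loop contributes B = μ₀IR²/[2(R²+z²)^(3/2)] on the axis, with z measured from that loop.
Loop 1 (z = 0.0124 m): B₁ = 5.02×10⁻⁶ T. Loop 2 (z = 0.0665 m): B₂ = 3.14×10⁻⁶ T.
The fields oppose: B = |B₁ − B₂| = 1.88×10⁻⁶ T.

B ≈ 1.88 μT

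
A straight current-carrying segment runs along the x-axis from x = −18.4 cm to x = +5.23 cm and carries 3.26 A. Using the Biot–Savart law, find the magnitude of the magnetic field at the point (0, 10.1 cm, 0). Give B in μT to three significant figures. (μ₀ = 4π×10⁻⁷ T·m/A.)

For a finite straight segment, B = (μ₀I/4πd)(sinθ₁ + sinθ₂), where θ₁, θ₂ are the angles from the perpendicular to each end.
The perpendicular distance is d = 0.101 m; the end-offsets along the wire are a = 0.184 m and b = 0.0523 m.
sinθ₁ = 0.184/√(0.184²+0.101²) = 0.8766; sinθ₂ = 0.0523/√(0.0523²+0.101²) = 0.4598.
B = (4π×10⁻⁷ × 3.26) / (4π × 0.101) × (0.8766 + 0.4598) = 4.31×10⁻⁶ T.

B ≈ 4.31 μT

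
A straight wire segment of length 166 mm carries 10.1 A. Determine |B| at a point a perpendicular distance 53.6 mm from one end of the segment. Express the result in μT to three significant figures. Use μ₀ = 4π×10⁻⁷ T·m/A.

B ≈ 17.9 μT

For a finite straight segment, B = (μ₀I/4πd)(sinθ₁ + sinθ₂), where θ₁, θ₂ are the angles from the perpendicular to each end.
The perpendicular foot is at one end, so the two end-offsets along the wire are 0 and L = 0.166 m.
sinθ₁ = 0/√(0²+0.0536²) = 0.0000; sinθ₂ = 0.166/√(0.166²+0.0536²) = 0.9516.
B = (4π×10⁻⁷ × 10.1) / (4π × 0.0536) × (0.0000 + 0.9516) = 1.79×10⁻⁵ T.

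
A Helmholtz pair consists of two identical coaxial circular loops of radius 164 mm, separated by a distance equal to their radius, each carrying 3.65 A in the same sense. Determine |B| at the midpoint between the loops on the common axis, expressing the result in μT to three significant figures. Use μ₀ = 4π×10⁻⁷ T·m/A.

Each loop contributes B = μ₀IR²/[2(R²+z²)^(3/2)] on the axis, with z measured from that loop.
Loop 1 (z = 0.082 m): B₁ = 1.00×10⁻⁵ T. Loop 2 (z = 0.082 m): B₂ = 1.00×10⁻⁵ T.
The fields add: B = B₁ + B₂ = 2.00×10⁻⁵ T.

B ≈ 20.0 μT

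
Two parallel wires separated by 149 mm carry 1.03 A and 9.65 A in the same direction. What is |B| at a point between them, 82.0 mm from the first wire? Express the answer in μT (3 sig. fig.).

Each long wire gives B = μ₀I/(2πd). Distances are d₁ = 0.082 m and d₂ = 0.067 m.
B₁ = 2.51×10⁻⁶ T, B₂ = 2.88×10⁻⁵ T.
Between parallel currents the two contributions point in opposite directions, so they subtract. B = |B₁ − B₂| = |2.51×10⁻⁶ − 2.88×10⁻⁵| = 2.63×10⁻⁵ T.

B ≈ 26.3 μT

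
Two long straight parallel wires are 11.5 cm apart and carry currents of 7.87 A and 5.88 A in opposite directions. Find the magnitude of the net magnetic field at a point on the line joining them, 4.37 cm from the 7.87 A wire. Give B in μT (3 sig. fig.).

Each long wire gives B = μ₀I/(2πd). Distances are d₁ = 0.0437 m and d₂ = 0.0713 m.
B₁ = 3.60×10⁻⁵ T, B₂ = 1.65×10⁻⁵ T.
Between antiparallel currents both contributions point the same way, so they add. B = B₁ + B₂ = 3.60×10⁻⁵ + 1.65×10⁻⁵ = 5.25×10⁻⁵ T.

B ≈ 52.5 μT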